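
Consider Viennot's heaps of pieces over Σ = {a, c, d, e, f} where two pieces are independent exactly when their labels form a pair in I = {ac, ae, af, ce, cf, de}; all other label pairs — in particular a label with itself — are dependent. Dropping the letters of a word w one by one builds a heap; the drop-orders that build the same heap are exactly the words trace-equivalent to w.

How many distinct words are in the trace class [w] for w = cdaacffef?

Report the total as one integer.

105

#0=c has no predecessor
#1=d depends on [0:c]
#2=a depends on [1:d]
#3=a depends on [2:a]
#4=c depends on [1:d]
#5=f depends on [1:d]
#6=f depends on [5:f]
#7=e depends on [6:f]
#8=f depends on [7:e]
sources: [0:c]
N(rest) = Σ N(rest − s) over sources s of rest; N(one piece) = 1:
  size 1 → [3]=1  [4]=1  [8]=1
  size 2 → [2,3]=1  [3,4]=2  [3,8]=2  [4,8]=2  [7,8]=1
  size 3 → [2,3,4]=3  [2,3,8]=3  [3,4,8]=6  [3,7,8]=3  [4,7,8]=3  [6,7,8]=1
  size 4 → [2,3,4,8]=12  [2,3,7,8]=6  [3,4,7,8]=12  [3,6,7,8]=4  [4,6,7,8]=4  [5,6,7,8]=1
  size 5 → [2,3,4,7,8]=30  [2,3,6,7,8]=10  [3,4,6,7,8]=20  [3,5,6,7,8]=5  [4,5,6,7,8]=5
  size 6 → [2,3,4,6,7,8]=60  [2,3,5,6,7,8]=15  [3,4,5,6,7,8]=30
  size 7 → [2,3,4,5,6,7,8]=105
  first=0(c) contributes 105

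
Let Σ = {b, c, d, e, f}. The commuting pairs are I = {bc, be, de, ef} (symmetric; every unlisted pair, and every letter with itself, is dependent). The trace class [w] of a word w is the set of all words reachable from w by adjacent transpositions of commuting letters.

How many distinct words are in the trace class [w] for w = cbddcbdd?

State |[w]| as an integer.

#0=c has no predecessor
#1=b has no predecessor
#2=d depends on [0:c, 1:b]
#3=d depends on [2:d]
#4=c depends on [3:d]
#5=b depends on [3:d]
#6=d depends on [4:c, 5:b]
#7=d depends on [6:d]
sources: [0:c, 1:b]
N(rest) = Σ N(rest − s) over sources s of rest; N(one piece) = 1:
  size 1 → [7]=1
  size 2 → [6,7]=1
  size 3 → [4,6,7]=1  [5,6,7]=1
  size 4 → [4,5,6,7]=2
  size 5 → [3,4,5,6,7]=2
  size 6 → [2,3,4,5,6,7]=2
  first=0(c) contributes 2
  first=1(b) contributes 2
|[w]| = 4

4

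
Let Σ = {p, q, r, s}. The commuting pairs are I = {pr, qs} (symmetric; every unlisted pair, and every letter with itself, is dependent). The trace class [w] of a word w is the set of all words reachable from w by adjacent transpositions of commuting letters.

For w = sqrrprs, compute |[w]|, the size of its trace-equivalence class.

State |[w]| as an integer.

8

piece 0:s — minimal
piece 1:q — minimal
piece 2:r rests on {0:s, 1:q}
piece 3:r rests on {2:r}
piece 4:p rests on {0:s, 1:q}
piece 5:r rests on {3:r}
piece 6:s rests on {4:p, 5:r}
minimal pieces: {0:s, 1:q}
ways to finish when only these pieces remain (= sum over removing one remaining piece with nothing left below it):
  1 left: {6}→1
  2 left: {4,6}→1  {5,6}→1
  3 left: {3,5,6}→1  {4,5,6}→2
  4 left: {2,3,5,6}→1  {3,4,5,6}→3
  5 left: {2,3,4,5,6}→4
  placing 0:s first → 4 extensions
  placing 1:q first → 4 extensions
total linear extensions = 8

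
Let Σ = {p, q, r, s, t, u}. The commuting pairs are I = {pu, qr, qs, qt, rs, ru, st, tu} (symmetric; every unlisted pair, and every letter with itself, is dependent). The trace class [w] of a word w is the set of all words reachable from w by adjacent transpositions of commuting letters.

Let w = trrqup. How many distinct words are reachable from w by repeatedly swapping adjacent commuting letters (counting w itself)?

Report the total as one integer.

drop 0:t onto floor
drop 1:r onto {0:t}
drop 2:r onto {1:r}
drop 3:q onto floor
drop 4:u onto {3:q}
drop 5:p onto {2:r, 3:q}
ground layer = {0:t, 3:q}
drop-orders for the pieces not yet dropped (sum over which currently-grounded one goes next):
  1 to go: {4} 1  {5} 1
  2 to go: {2,5} 1  {4,5} 2
  3 to go: {1,2,5} 1  {2,4,5} 3  {3,4,5} 2
  4 to go: {0,1,2,5} 1  {1,2,4,5} 4  {2,3,4,5} 5
  if 0:t drops first: 9 orders
  if 3:q drops first: 5 orders
heap linearizations: 14

14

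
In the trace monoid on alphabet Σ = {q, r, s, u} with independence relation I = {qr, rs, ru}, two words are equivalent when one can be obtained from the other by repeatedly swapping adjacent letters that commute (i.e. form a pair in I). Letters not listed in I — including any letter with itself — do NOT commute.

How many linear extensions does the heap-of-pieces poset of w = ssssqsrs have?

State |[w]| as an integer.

8

0(s) covers ∅
1(s) covers 0:s
2(s) covers 1:s
3(s) covers 2:s
4(q) covers 3:s
5(s) covers 4:q
6(r) covers ∅
7(s) covers 5:s
floor of heap: 0:s, 6:r
completions by unplaced set U, small U first (add the entries for U minus each lowest piece of U):
  |U|=1: {6}:1  {7}:1
  |U|=2: {5,7}:1  {6,7}:2
  |U|=3: {4,5,7}:1  {5,6,7}:3
  |U|=4: {3,4,5,7}:1  {4,5,6,7}:4
  |U|=5: {2,3,4,5,7}:1  {3,4,5,6,7}:5
  |U|=6: {1,2,3,4,5,7}:1  {2,3,4,5,6,7}:6
  start at 0(s): 7
  start at 6(r): 1
sum over floor = 8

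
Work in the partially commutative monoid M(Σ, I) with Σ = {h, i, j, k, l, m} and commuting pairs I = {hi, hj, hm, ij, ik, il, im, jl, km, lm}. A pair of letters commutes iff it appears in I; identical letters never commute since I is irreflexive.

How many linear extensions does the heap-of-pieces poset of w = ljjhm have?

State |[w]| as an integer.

10

0(l) covers ∅
1(j) covers ∅
2(j) covers 1:j
3(h) covers 0:l
4(m) covers 2:j
floor of heap: 0:l, 1:j
completions by unplaced set U, small U first (add the entries for U minus each lowest piece of U):
  |U|=1: {3}:1  {4}:1
  |U|=2: {0,3}:1  {2,4}:1  {3,4}:2
  |U|=3: {0,3,4}:3  {1,2,4}:1  {2,3,4}:3
  start at 0(l): 4
  start at 1(j): 6
sum over floor = 10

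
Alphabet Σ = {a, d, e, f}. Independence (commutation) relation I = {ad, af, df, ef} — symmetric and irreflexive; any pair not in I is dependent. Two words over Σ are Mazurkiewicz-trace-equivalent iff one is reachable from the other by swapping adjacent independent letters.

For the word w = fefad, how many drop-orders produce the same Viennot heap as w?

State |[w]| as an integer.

piece 0:f — minimal
piece 1:e — minimal
piece 2:f rests on {0:f}
piece 3:a rests on {1:e}
piece 4:d rests on {1:e}
minimal pieces: {0:f, 1:e}
ways to finish when only these pieces remain (= sum over removing one remaining piece with nothing left below it):
  1 left: {2}→1  {3}→1  {4}→1
  2 left: {0,2}→1  {2,3}→2  {2,4}→2  {3,4}→2
  3 left: {0,2,3}→3  {0,2,4}→3  {1,3,4}→2  {2,3,4}→6
  placing 0:f first → 8 extensions
  placing 1:e first → 12 extensions
total linear extensions = 20

20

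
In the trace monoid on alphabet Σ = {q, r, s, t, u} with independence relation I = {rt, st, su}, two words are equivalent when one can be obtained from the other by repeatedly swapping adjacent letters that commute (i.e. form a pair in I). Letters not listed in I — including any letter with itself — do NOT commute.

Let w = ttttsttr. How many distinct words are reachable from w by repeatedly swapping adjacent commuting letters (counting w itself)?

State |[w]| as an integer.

drop 0:t onto floor
drop 1:t onto {0:t}
drop 2:t onto {1:t}
drop 3:t onto {2:t}
drop 4:s onto floor
drop 5:t onto {3:t}
drop 6:t onto {5:t}
drop 7:r onto {4:s}
ground layer = {0:t, 4:s}
drop-orders for the pieces not yet dropped (sum over which currently-grounded one goes next):
  1 to go: {6} 1  {7} 1
  2 to go: {4,7} 1  {5,6} 1  {6,7} 2
  3 to go: {3,5,6} 1  {4,6,7} 3  {5,6,7} 3
  4 to go: {2,3,5,6} 1  {3,5,6,7} 4  {4,5,6,7} 6
  5 to go: {1,2,3,5,6} 1  {2,3,5,6,7} 5  {3,4,5,6,7} 10
  6 to go: {0,1,2,3,5,6} 1  {1,2,3,5,6,7} 6  {2,3,4,5,6,7} 15
  if 0:t drops first: 21 orders
  if 4:s drops first: 7 orders
heap linearizations: 28

28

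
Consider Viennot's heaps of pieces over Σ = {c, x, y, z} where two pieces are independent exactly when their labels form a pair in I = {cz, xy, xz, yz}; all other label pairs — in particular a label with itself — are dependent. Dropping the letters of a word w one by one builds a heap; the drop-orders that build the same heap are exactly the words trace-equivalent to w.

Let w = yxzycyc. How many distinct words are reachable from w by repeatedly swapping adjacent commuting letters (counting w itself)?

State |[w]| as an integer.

21

drop 0:y onto floor
drop 1:x onto floor
drop 2:z onto floor
drop 3:y onto {0:y}
drop 4:c onto {1:x, 3:y}
drop 5:y onto {4:c}
drop 6:c onto {5:y}
ground layer = {0:y, 1:x, 2:z}
drop-orders for the pieces not yet dropped (sum over which currently-grounded one goes next):
  1 to go: {2} 1  {6} 1
  2 to go: {2,6} 2  {5,6} 1
  3 to go: {2,5,6} 3  {4,5,6} 1
  4 to go: {1,4,5,6} 1  {2,4,5,6} 4  {3,4,5,6} 1
  5 to go: {0,3,4,5,6} 1  {1,2,4,5,6} 5  {1,3,4,5,6} 2  {2,3,4,5,6} 5
  if 0:y drops first: 12 orders
  if 1:x drops first: 6 orders
  if 2:z drops first: 3 orders
heap linearizations: 21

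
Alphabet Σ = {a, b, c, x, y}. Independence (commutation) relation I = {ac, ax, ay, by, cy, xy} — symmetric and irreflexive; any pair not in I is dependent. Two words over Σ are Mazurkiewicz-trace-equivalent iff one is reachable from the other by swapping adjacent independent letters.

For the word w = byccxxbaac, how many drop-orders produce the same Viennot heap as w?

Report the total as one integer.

piece 0:b — minimal
piece 1:y — minimal
piece 2:c rests on {0:b}
piece 3:c rests on {2:c}
piece 4:x rests on {3:c}
piece 5:x rests on {4:x}
piece 6:b rests on {5:x}
piece 7:a rests on {6:b}
piece 8:a rests on {7:a}
piece 9:c rests on {6:b}
minimal pieces: {0:b, 1:y}
ways to finish when only these pieces remain (= sum over removing one remaining piece with nothing left below it):
  1 left: {1}→1  {8}→1  {9}→1
  2 left: {1,8}→2  {1,9}→2  {7,8}→1  {8,9}→2
  3 left: {1,7,8}→3  {1,8,9}→6  {7,8,9}→3
  4 left: {1,7,8,9}→12  {6,7,8,9}→3
  5 left: {1,6,7,8,9}→15  {5,6,7,8,9}→3
  6 left: {1,5,6,7,8,9}→18  {4,5,6,7,8,9}→3
  7 left: {1,4,5,6,7,8,9}→21  {3,4,5,6,7,8,9}→3
  8 left: {1,3,4,5,6,7,8,9}→24  {2,3,4,5,6,7,8,9}→3
  placing 0:b first → 27 extensions
  placing 1:y first → 3 extensions
total linear extensions = 30

30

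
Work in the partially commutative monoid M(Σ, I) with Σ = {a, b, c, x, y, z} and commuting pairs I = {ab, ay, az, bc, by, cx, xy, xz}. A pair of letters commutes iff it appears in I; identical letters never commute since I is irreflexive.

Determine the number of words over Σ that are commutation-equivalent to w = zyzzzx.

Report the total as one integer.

6

piece 0:z — minimal
piece 1:y rests on {0:z}
piece 2:z rests on {1:y}
piece 3:z rests on {2:z}
piece 4:z rests on {3:z}
piece 5:x — minimal
minimal pieces: {0:z, 5:x}
ways to finish when only these pieces remain (= sum over removing one remaining piece with nothing left below it):
  1 left: {4}→1  {5}→1
  2 left: {3,4}→1  {4,5}→2
  3 left: {2,3,4}→1  {3,4,5}→3
  4 left: {1,2,3,4}→1  {2,3,4,5}→4
  placing 0:z first → 5 extensions
  placing 5:x first → 1 extensions
total linear extensions = 6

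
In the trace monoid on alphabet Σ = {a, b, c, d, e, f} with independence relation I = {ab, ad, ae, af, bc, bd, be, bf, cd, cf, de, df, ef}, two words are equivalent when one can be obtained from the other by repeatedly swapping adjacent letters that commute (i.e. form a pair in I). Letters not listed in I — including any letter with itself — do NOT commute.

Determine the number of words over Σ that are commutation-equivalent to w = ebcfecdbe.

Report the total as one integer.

#0=e has no predecessor
#1=b has no predecessor
#2=c depends on [0:e]
#3=f has no predecessor
#4=e depends on [2:c]
#5=c depends on [4:e]
#6=d has no predecessor
#7=b depends on [1:b]
#8=e depends on [5:c]
sources: [0:e, 1:b, 3:f, 6:d]
N(rest) = Σ N(rest − s) over sources s of rest; N(one piece) = 1:
  size 1 → [3]=1  [6]=1  [7]=1  [8]=1
  size 2 → [1,7]=1  [3,6]=2  [3,7]=2  [3,8]=2  [5,8]=1  [6,7]=2  [6,8]=2  [7,8]=2
  size 3 → [1,3,7]=3  [1,6,7]=3  [1,7,8]=3  [3,5,8]=3  [3,6,7]=6  [3,6,8]=6  [3,7,8]=6  [4,5,8]=1  [5,6,8]=3  [5,7,8]=3  [6,7,8]=6
  size 4 → [1,3,6,7]=12  [1,3,7,8]=12  [1,5,7,8]=6  [1,6,7,8]=12  [2,4,5,8]=1  [3,4,5,8]=4  [3,5,6,8]=12  [3,5,7,8]=12  [3,6,7,8]=24  [4,5,6,8]=4  [4,5,7,8]=4  [5,6,7,8]=12
  size 5 → [0,2,4,5,8]=1  [1,3,5,7,8]=30  [1,3,6,7,8]=60  [1,4,5,7,8]=10  [1,5,6,7,8]=30  [2,3,4,5,8]=5  [2,4,5,6,8]=5  [2,4,5,7,8]=5  [3,4,5,6,8]=20  [3,4,5,7,8]=20  [3,5,6,7,8]=60  [4,5,6,7,8]=20
  size 6 → [0,2,3,4,5,8]=6  [0,2,4,5,6,8]=6  [0,2,4,5,7,8]=6  [1,2,4,5,7,8]=15  [1,3,4,5,7,8]=60  [1,3,5,6,7,8]=180  [1,4,5,6,7,8]=60  [2,3,4,5,6,8]=30  [2,3,4,5,7,8]=30  [2,4,5,6,7,8]=30  [3,4,5,6,7,8]=120
  size 7 → [0,1,2,4,5,7,8]=21  [0,2,3,4,5,6,8]=42  [0,2,3,4,5,7,8]=42  [0,2,4,5,6,7,8]=42  [1,2,3,4,5,7,8]=105  [1,2,4,5,6,7,8]=105  [1,3,4,5,6,7,8]=420  [2,3,4,5,6,7,8]=210
  first=0(e) contributes 840
  first=1(b) contributes 336
  first=3(f) contributes 168
  first=6(d) contributes 168
|[w]| = 1512

1512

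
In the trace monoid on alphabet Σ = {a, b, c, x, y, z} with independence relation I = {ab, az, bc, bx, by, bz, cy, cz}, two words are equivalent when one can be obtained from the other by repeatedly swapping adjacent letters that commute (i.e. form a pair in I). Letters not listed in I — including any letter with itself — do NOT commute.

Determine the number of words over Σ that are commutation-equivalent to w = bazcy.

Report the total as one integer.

0(b) covers ∅
1(a) covers ∅
2(z) covers ∅
3(c) covers 1:a
4(y) covers 1:a, 2:z
floor of heap: 0:b, 1:a, 2:z
completions by unplaced set U, small U first (add the entries for U minus each lowest piece of U):
  |U|=1: {0}:1  {3}:1  {4}:1
  |U|=2: {0,3}:2  {0,4}:2  {2,4}:1  {3,4}:2
  |U|=3: {0,2,4}:3  {0,3,4}:6  {1,3,4}:2  {2,3,4}:3
  start at 0(b): 5
  start at 1(a): 12
  start at 2(z): 8
sum over floor = 25

25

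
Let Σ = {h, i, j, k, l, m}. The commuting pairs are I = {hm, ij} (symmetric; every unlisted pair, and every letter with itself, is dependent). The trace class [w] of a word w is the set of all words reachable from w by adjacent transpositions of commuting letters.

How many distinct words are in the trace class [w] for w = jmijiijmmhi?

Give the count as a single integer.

#0=j has no predecessor
#1=m depends on [0:j]
#2=i depends on [1:m]
#3=j depends on [1:m]
#4=i depends on [2:i]
#5=i depends on [4:i]
#6=j depends on [3:j]
#7=m depends on [5:i, 6:j]
#8=m depends on [7:m]
#9=h depends on [5:i, 6:j]
#10=i depends on [8:m, 9:h]
sources: [0:j]
N(rest) = Σ N(rest − s) over sources s of rest; N(one piece) = 1:
  size 1 → [10]=1
  size 2 → [8,10]=1  [9,10]=1
  size 3 → [7,8,10]=1  [8,9,10]=2
  size 4 → [7,8,9,10]=3
  size 5 → [5,7,8,9,10]=3  [6,7,8,9,10]=3
  size 6 → [3,6,7,8,9,10]=3  [4,5,7,8,9,10]=3  [5,6,7,8,9,10]=6
  size 7 → [2,4,5,7,8,9,10]=3  [3,5,6,7,8,9,10]=9  [4,5,6,7,8,9,10]=9
  size 8 → [2,4,5,6,7,8,9,10]=12  [3,4,5,6,7,8,9,10]=18
  size 9 → [2,3,4,5,6,7,8,9,10]=30
  first=0(j) contributes 30

30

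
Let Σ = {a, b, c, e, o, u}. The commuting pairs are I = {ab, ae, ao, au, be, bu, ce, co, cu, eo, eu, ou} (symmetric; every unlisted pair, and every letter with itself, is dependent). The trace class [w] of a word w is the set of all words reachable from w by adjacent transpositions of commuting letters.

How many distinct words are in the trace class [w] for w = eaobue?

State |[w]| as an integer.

drop 0:e onto floor
drop 1:a onto floor
drop 2:o onto floor
drop 3:b onto {2:o}
drop 4:u onto floor
drop 5:e onto {0:e}
ground layer = {0:e, 1:a, 2:o, 4:u}
drop-orders for the pieces not yet dropped (sum over which currently-grounded one goes next):
  1 to go: {1} 1  {3} 1  {4} 1  {5} 1
  2 to go: {0,5} 1  {1,3} 2  {1,4} 2  {1,5} 2  {2,3} 1  {3,4} 2  {3,5} 2  {4,5} 2
  3 to go: {0,1,5} 3  {0,3,5} 3  {0,4,5} 3  {1,2,3} 3  {1,3,4} 6  {1,3,5} 6  {1,4,5} 6  {2,3,4} 3  {2,3,5} 3  {3,4,5} 6
  4 to go: {0,1,3,5} 12  {0,1,4,5} 12  {0,2,3,5} 6  {0,3,4,5} 12  {1,2,3,4} 12  {1,2,3,5} 12  {1,3,4,5} 24  {2,3,4,5} 12
  if 0:e drops first: 60 orders
  if 1:a drops first: 30 orders
  if 2:o drops first: 60 orders
  if 4:u drops first: 30 orders
heap linearizations: 180

180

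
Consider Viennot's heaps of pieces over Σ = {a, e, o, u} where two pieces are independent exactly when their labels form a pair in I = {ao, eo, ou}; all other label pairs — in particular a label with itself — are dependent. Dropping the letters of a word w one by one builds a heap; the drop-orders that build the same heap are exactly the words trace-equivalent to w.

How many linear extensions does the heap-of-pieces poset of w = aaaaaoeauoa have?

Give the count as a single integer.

piece 0:a — minimal
piece 1:a rests on {0:a}
piece 2:a rests on {1:a}
piece 3:a rests on {2:a}
piece 4:a rests on {3:a}
piece 5:o — minimal
piece 6:e rests on {4:a}
piece 7:a rests on {6:e}
piece 8:u rests on {7:a}
piece 9:o rests on {5:o}
piece 10:a rests on {8:u}
minimal pieces: {0:a, 5:o}
ways to finish when only these pieces remain (= sum over removing one remaining piece with nothing left below it):
  1 left: {9}→1  {10}→1
  2 left: {5,9}→1  {8,10}→1  {9,10}→2
  3 left: {5,9,10}→3  {7,8,10}→1  {8,9,10}→3
  4 left: {5,8,9,10}→6  {6,7,8,10}→1  {7,8,9,10}→4
  5 left: {4,6,7,8,10}→1  {5,7,8,9,10}→10  {6,7,8,9,10}→5
  6 left: {3,4,6,7,8,10}→1  {4,6,7,8,9,10}→6  {5,6,7,8,9,10}→15
  7 left: {2,3,4,6,7,8,10}→1  {3,4,6,7,8,9,10}→7  {4,5,6,7,8,9,10}→21
  8 left: {1,2,3,4,6,7,8,10}→1  {2,3,4,6,7,8,9,10}→8  {3,4,5,6,7,8,9,10}→28
  9 left: {0,1,2,3,4,6,7,8,10}→1  {1,2,3,4,6,7,8,9,10}→9  {2,3,4,5,6,7,8,9,10}→36
  placing 0:a first → 45 extensions
  placing 5:o first → 10 extensions
total linear extensions = 55

55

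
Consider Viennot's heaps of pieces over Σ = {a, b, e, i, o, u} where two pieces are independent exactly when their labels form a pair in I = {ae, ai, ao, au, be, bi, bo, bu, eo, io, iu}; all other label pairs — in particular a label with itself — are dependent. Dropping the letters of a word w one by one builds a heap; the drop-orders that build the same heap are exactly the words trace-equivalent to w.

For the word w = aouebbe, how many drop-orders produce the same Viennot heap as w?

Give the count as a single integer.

35

drop 0:a onto floor
drop 1:o onto floor
drop 2:u onto {1:o}
drop 3:e onto {2:u}
drop 4:b onto {0:a}
drop 5:b onto {4:b}
drop 6:e onto {3:e}
ground layer = {0:a, 1:o}
drop-orders for the pieces not yet dropped (sum over which currently-grounded one goes next):
  1 to go: {5} 1  {6} 1
  2 to go: {3,6} 1  {4,5} 1  {5,6} 2
  3 to go: {0,4,5} 1  {2,3,6} 1  {3,5,6} 3  {4,5,6} 3
  4 to go: {0,4,5,6} 4  {1,2,3,6} 1  {2,3,5,6} 4  {3,4,5,6} 6
  5 to go: {0,3,4,5,6} 10  {1,2,3,5,6} 5  {2,3,4,5,6} 10
  if 0:a drops first: 15 orders
  if 1:o drops first: 20 orders
heap linearizations: 35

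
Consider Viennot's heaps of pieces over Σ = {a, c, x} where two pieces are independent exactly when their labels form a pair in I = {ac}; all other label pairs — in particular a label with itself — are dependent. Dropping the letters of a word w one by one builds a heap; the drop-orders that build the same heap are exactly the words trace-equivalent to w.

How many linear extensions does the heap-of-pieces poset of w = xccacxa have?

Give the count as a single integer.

4

0(x) covers ∅
1(c) covers 0:x
2(c) covers 1:c
3(a) covers 0:x
4(c) covers 2:c
5(x) covers 3:a, 4:c
6(a) covers 5:x
floor of heap: 0:x
completions by unplaced set U, small U first (add the entries for U minus each lowest piece of U):
  |U|=1: {6}:1
  |U|=2: {5,6}:1
  |U|=3: {3,5,6}:1  {4,5,6}:1
  |U|=4: {2,4,5,6}:1  {3,4,5,6}:2
  |U|=5: {1,2,4,5,6}:1  {2,3,4,5,6}:3
  start at 0(x): 4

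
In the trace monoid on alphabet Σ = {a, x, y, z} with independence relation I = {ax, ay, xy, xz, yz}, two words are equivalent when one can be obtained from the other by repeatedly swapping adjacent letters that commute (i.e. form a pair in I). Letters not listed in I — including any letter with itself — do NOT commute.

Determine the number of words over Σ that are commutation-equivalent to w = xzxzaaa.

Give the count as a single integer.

#0=x has no predecessor
#1=z has no predecessor
#2=x depends on [0:x]
#3=z depends on [1:z]
#4=a depends on [3:z]
#5=a depends on [4:a]
#6=a depends on [5:a]
sources: [0:x, 1:z]
N(rest) = Σ N(rest − s) over sources s of rest; N(one piece) = 1:
  size 1 → [2]=1  [6]=1
  size 2 → [0,2]=1  [2,6]=2  [5,6]=1
  size 3 → [0,2,6]=3  [2,5,6]=3  [4,5,6]=1
  size 4 → [0,2,5,6]=6  [2,4,5,6]=4  [3,4,5,6]=1
  size 5 → [0,2,4,5,6]=10  [1,3,4,5,6]=1  [2,3,4,5,6]=5
  first=0(x) contributes 6
  first=1(z) contributes 15
|[w]| = 21

21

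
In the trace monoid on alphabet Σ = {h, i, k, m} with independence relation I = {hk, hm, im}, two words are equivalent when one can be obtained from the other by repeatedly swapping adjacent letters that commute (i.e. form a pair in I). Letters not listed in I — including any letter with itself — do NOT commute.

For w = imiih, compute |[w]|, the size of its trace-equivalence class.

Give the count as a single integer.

5

piece 0:i — minimal
piece 1:m — minimal
piece 2:i rests on {0:i}
piece 3:i rests on {2:i}
piece 4:h rests on {3:i}
minimal pieces: {0:i, 1:m}
ways to finish when only these pieces remain (= sum over removing one remaining piece with nothing left below it):
  1 left: {1}→1  {4}→1
  2 left: {1,4}→2  {3,4}→1
  3 left: {1,3,4}→3  {2,3,4}→1
  placing 0:i first → 4 extensions
  placing 1:m first → 1 extensions
total linear extensions = 5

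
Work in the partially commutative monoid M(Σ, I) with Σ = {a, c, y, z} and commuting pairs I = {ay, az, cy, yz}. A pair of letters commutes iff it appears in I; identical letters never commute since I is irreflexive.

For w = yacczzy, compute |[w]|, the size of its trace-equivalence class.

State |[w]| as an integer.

drop 0:y onto floor
drop 1:a onto floor
drop 2:c onto {1:a}
drop 3:c onto {2:c}
drop 4:z onto {3:c}
drop 5:z onto {4:z}
drop 6:y onto {0:y}
ground layer = {0:y, 1:a}
drop-orders for the pieces not yet dropped (sum over which currently-grounded one goes next):
  1 to go: {5} 1  {6} 1
  2 to go: {0,6} 1  {4,5} 1  {5,6} 2
  3 to go: {0,5,6} 3  {3,4,5} 1  {4,5,6} 3
  4 to go: {0,4,5,6} 6  {2,3,4,5} 1  {3,4,5,6} 4
  5 to go: {0,3,4,5,6} 10  {1,2,3,4,5} 1  {2,3,4,5,6} 5
  if 0:y drops first: 6 orders
  if 1:a drops first: 15 orders
heap linearizations: 21

21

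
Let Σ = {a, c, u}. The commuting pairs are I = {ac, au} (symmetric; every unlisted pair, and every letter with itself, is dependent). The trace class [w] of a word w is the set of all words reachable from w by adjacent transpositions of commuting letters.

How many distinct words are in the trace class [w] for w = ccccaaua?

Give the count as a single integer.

#0=c has no predecessor
#1=c depends on [0:c]
#2=c depends on [1:c]
#3=c depends on [2:c]
#4=a has no predecessor
#5=a depends on [4:a]
#6=u depends on [3:c]
#7=a depends on [5:a]
sources: [0:c, 4:a]
N(rest) = Σ N(rest − s) over sources s of rest; N(one piece) = 1:
  size 1 → [6]=1  [7]=1
  size 2 → [3,6]=1  [5,7]=1  [6,7]=2
  size 3 → [2,3,6]=1  [3,6,7]=3  [4,5,7]=1  [5,6,7]=3
  size 4 → [1,2,3,6]=1  [2,3,6,7]=4  [3,5,6,7]=6  [4,5,6,7]=4
  size 5 → [0,1,2,3,6]=1  [1,2,3,6,7]=5  [2,3,5,6,7]=10  [3,4,5,6,7]=10
  size 6 → [0,1,2,3,6,7]=6  [1,2,3,5,6,7]=15  [2,3,4,5,6,7]=20
  first=0(c) contributes 35
  first=4(a) contributes 21
|[w]| = 56

56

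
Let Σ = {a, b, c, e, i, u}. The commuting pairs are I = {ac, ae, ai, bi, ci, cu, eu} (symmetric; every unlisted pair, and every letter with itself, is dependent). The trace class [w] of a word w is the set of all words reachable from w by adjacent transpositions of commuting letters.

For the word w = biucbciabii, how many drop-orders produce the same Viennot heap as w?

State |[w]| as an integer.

drop 0:b onto floor
drop 1:i onto floor
drop 2:u onto {0:b, 1:i}
drop 3:c onto {0:b}
drop 4:b onto {2:u, 3:c}
drop 5:c onto {4:b}
drop 6:i onto {2:u}
drop 7:a onto {4:b}
drop 8:b onto {5:c, 7:a}
drop 9:i onto {6:i}
drop 10:i onto {9:i}
ground layer = {0:b, 1:i}
drop-orders for the pieces not yet dropped (sum over which currently-grounded one goes next):
  1 to go: {8} 1  {10} 1
  2 to go: {5,8} 1  {7,8} 1  {8,10} 2  {9,10} 1
  3 to go: {5,7,8} 2  {5,8,10} 3  {6,9,10} 1  {7,8,10} 3  {8,9,10} 3
  4 to go: {4,5,7,8} 2  {5,7,8,10} 8  {5,8,9,10} 6  {6,8,9,10} 4  {7,8,9,10} 6
  5 to go: {3,4,5,7,8} 2  {4,5,7,8,10} 10  {5,6,8,9,10} 10  {5,7,8,9,10} 20  {6,7,8,9,10} 10
  6 to go: {3,4,5,7,8,10} 12  {4,5,7,8,9,10} 30  {5,6,7,8,9,10} 40
  7 to go: {3,4,5,7,8,9,10} 42  {4,5,6,7,8,9,10} 70
  8 to go: {2,4,5,6,7,8,9,10} 70  {3,4,5,6,7,8,9,10} 112
  9 to go: {1,2,4,5,6,7,8,9,10} 70  {2,3,4,5,6,7,8,9,10} 182
  if 0:b drops first: 252 orders
  if 1:i drops first: 182 orders
heap linearizations: 434

434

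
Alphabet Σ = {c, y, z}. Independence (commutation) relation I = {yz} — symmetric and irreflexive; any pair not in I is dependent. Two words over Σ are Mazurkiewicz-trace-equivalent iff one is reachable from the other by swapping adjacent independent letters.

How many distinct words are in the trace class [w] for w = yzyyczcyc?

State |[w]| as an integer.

piece 0:y — minimal
piece 1:z — minimal
piece 2:y rests on {0:y}
piece 3:y rests on {2:y}
piece 4:c rests on {1:z, 3:y}
piece 5:z rests on {4:c}
piece 6:c rests on {5:z}
piece 7:y rests on {6:c}
piece 8:c rests on {7:y}
minimal pieces: {0:y, 1:z}
ways to finish when only these pieces remain (= sum over removing one remaining piece with nothing left below it):
  1 left: {8}→1
  2 left: {7,8}→1
  3 left: {6,7,8}→1
  4 left: {5,6,7,8}→1
  5 left: {4,5,6,7,8}→1
  6 left: {1,4,5,6,7,8}→1  {3,4,5,6,7,8}→1
  7 left: {1,3,4,5,6,7,8}→2  {2,3,4,5,6,7,8}→1
  placing 0:y first → 3 extensions
  placing 1:z first → 1 extensions
total linear extensions = 4

4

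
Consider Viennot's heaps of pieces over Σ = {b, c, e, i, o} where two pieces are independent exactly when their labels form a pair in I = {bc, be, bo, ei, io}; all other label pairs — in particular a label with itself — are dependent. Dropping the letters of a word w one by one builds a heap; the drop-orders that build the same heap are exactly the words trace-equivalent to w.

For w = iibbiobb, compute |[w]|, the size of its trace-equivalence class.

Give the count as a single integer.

piece 0:i — minimal
piece 1:i rests on {0:i}
piece 2:b rests on {1:i}
piece 3:b rests on {2:b}
piece 4:i rests on {3:b}
piece 5:o — minimal
piece 6:b rests on {4:i}
piece 7:b rests on {6:b}
minimal pieces: {0:i, 5:o}
ways to finish when only these pieces remain (= sum over removing one remaining piece with nothing left below it):
  1 left: {5}→1  {7}→1
  2 left: {5,7}→2  {6,7}→1
  3 left: {4,6,7}→1  {5,6,7}→3
  4 left: {3,4,6,7}→1  {4,5,6,7}→4
  5 left: {2,3,4,6,7}→1  {3,4,5,6,7}→5
  6 left: {1,2,3,4,6,7}→1  {2,3,4,5,6,7}→6
  placing 0:i first → 7 extensions
  placing 5:o first → 1 extensions
total linear extensions = 8

8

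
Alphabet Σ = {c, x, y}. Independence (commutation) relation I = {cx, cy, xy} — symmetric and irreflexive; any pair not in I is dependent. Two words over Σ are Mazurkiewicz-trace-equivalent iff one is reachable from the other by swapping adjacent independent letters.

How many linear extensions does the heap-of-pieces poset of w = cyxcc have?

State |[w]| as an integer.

20

drop 0:c onto floor
drop 1:y onto floor
drop 2:x onto floor
drop 3:c onto {0:c}
drop 4:c onto {3:c}
ground layer = {0:c, 1:y, 2:x}
drop-orders for the pieces not yet dropped (sum over which currently-grounded one goes next):
  1 to go: {1} 1  {2} 1  {4} 1
  2 to go: {1,2} 2  {1,4} 2  {2,4} 2  {3,4} 1
  3 to go: {0,3,4} 1  {1,2,4} 6  {1,3,4} 3  {2,3,4} 3
  if 0:c drops first: 12 orders
  if 1:y drops first: 4 orders
  if 2:x drops first: 4 orders
heap linearizations: 20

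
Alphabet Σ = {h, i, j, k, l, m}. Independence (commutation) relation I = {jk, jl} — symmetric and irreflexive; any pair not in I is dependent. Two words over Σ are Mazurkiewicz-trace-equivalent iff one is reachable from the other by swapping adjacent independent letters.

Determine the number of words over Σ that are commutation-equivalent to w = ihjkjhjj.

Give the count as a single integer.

3

#0=i has no predecessor
#1=h depends on [0:i]
#2=j depends on [1:h]
#3=k depends on [1:h]
#4=j depends on [2:j]
#5=h depends on [3:k, 4:j]
#6=j depends on [5:h]
#7=j depends on [6:j]
sources: [0:i]
N(rest) = Σ N(rest − s) over sources s of rest; N(one piece) = 1:
  size 1 → [7]=1
  size 2 → [6,7]=1
  size 3 → [5,6,7]=1
  size 4 → [3,5,6,7]=1  [4,5,6,7]=1
  size 5 → [2,4,5,6,7]=1  [3,4,5,6,7]=2
  size 6 → [2,3,4,5,6,7]=3
  first=0(i) contributes 3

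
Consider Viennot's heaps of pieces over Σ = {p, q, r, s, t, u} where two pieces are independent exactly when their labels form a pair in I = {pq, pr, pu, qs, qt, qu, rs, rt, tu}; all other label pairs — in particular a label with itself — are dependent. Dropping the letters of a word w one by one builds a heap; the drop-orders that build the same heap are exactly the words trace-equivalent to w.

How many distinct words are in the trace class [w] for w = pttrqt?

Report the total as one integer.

15

#0=p has no predecessor
#1=t depends on [0:p]
#2=t depends on [1:t]
#3=r has no predecessor
#4=q depends on [3:r]
#5=t depends on [2:t]
sources: [0:p, 3:r]
N(rest) = Σ N(rest − s) over sources s of rest; N(one piece) = 1:
  size 1 → [4]=1  [5]=1
  size 2 → [2,5]=1  [3,4]=1  [4,5]=2
  size 3 → [1,2,5]=1  [2,4,5]=3  [3,4,5]=3
  size 4 → [0,1,2,5]=1  [1,2,4,5]=4  [2,3,4,5]=6
  first=0(p) contributes 10
  first=3(r) contributes 5
|[w]| = 15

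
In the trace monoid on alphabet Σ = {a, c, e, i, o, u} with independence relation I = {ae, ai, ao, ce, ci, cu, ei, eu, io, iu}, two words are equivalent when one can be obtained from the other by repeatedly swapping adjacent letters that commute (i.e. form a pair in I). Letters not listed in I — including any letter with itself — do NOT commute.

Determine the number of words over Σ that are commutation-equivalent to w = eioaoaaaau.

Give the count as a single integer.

560

#0=e has no predecessor
#1=i has no predecessor
#2=o depends on [0:e]
#3=a has no predecessor
#4=o depends on [2:o]
#5=a depends on [3:a]
#6=a depends on [5:a]
#7=a depends on [6:a]
#8=a depends on [7:a]
#9=u depends on [4:o, 8:a]
sources: [0:e, 1:i, 3:a]
N(rest) = Σ N(rest − s) over sources s of rest; N(one piece) = 1:
  size 1 → [1]=1  [9]=1
  size 2 → [1,9]=2  [4,9]=1  [8,9]=1
  size 3 → [1,4,9]=3  [1,8,9]=3  [2,4,9]=1  [4,8,9]=2  [7,8,9]=1
  size 4 → [0,2,4,9]=1  [1,2,4,9]=4  [1,4,8,9]=8  [1,7,8,9]=4  [2,4,8,9]=3  [4,7,8,9]=3  [6,7,8,9]=1
  size 5 → [0,1,2,4,9]=5  [0,2,4,8,9]=4  [1,2,4,8,9]=15  [1,4,7,8,9]=15  [1,6,7,8,9]=5  [2,4,7,8,9]=6  [4,6,7,8,9]=4  [5,6,7,8,9]=1
  size 6 → [0,1,2,4,8,9]=24  [0,2,4,7,8,9]=10  [1,2,4,7,8,9]=36  [1,4,6,7,8,9]=24  [1,5,6,7,8,9]=6  [2,4,6,7,8,9]=10  [3,5,6,7,8,9]=1  [4,5,6,7,8,9]=5
  size 7 → [0,1,2,4,7,8,9]=70  [0,2,4,6,7,8,9]=20  [1,2,4,6,7,8,9]=70  [1,3,5,6,7,8,9]=7  [1,4,5,6,7,8,9]=35  [2,4,5,6,7,8,9]=15  [3,4,5,6,7,8,9]=6
  size 8 → [0,1,2,4,6,7,8,9]=160  [0,2,4,5,6,7,8,9]=35  [1,2,4,5,6,7,8,9]=120  [1,3,4,5,6,7,8,9]=48  [2,3,4,5,6,7,8,9]=21
  first=0(e) contributes 189
  first=1(i) contributes 56
  first=3(a) contributes 315
|[w]| = 560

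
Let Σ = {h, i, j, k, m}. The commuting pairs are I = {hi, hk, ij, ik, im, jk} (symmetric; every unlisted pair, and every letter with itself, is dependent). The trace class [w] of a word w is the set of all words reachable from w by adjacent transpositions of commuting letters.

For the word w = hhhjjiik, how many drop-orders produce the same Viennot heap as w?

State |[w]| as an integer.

#0=h has no predecessor
#1=h depends on [0:h]
#2=h depends on [1:h]
#3=j depends on [2:h]
#4=j depends on [3:j]
#5=i has no predecessor
#6=i depends on [5:i]
#7=k has no predecessor
sources: [0:h, 5:i, 7:k]
N(rest) = Σ N(rest − s) over sources s of rest; N(one piece) = 1:
  size 1 → [4]=1  [6]=1  [7]=1
  size 2 → [3,4]=1  [4,6]=2  [4,7]=2  [5,6]=1  [6,7]=2
  size 3 → [2,3,4]=1  [3,4,6]=3  [3,4,7]=3  [4,5,6]=3  [4,6,7]=6  [5,6,7]=3
  size 4 → [1,2,3,4]=1  [2,3,4,6]=4  [2,3,4,7]=4  [3,4,5,6]=6  [3,4,6,7]=12  [4,5,6,7]=12
  size 5 → [0,1,2,3,4]=1  [1,2,3,4,6]=5  [1,2,3,4,7]=5  [2,3,4,5,6]=10  [2,3,4,6,7]=20  [3,4,5,6,7]=30
  size 6 → [0,1,2,3,4,6]=6  [0,1,2,3,4,7]=6  [1,2,3,4,5,6]=15  [1,2,3,4,6,7]=30  [2,3,4,5,6,7]=60
  first=0(h) contributes 105
  first=5(i) contributes 42
  first=7(k) contributes 21
|[w]| = 168

168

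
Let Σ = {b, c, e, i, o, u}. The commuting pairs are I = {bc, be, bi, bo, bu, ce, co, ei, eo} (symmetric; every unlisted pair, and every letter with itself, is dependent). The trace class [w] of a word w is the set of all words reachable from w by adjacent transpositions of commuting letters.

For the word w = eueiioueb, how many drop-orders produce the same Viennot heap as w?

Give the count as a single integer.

36

piece 0:e — minimal
piece 1:u rests on {0:e}
piece 2:e rests on {1:u}
piece 3:i rests on {1:u}
piece 4:i rests on {3:i}
piece 5:o rests on {4:i}
piece 6:u rests on {2:e, 5:o}
piece 7:e rests on {6:u}
piece 8:b — minimal
minimal pieces: {0:e, 8:b}
ways to finish when only these pieces remain (= sum over removing one remaining piece with nothing left below it):
  1 left: {7}→1  {8}→1
  2 left: {6,7}→1  {7,8}→2
  3 left: {2,6,7}→1  {5,6,7}→1  {6,7,8}→3
  4 left: {2,5,6,7}→2  {2,6,7,8}→4  {4,5,6,7}→1  {5,6,7,8}→4
  5 left: {2,4,5,6,7}→3  {2,5,6,7,8}→10  {3,4,5,6,7}→1  {4,5,6,7,8}→5
  6 left: {2,3,4,5,6,7}→4  {2,4,5,6,7,8}→18  {3,4,5,6,7,8}→6
  7 left: {1,2,3,4,5,6,7}→4  {2,3,4,5,6,7,8}→28
  placing 0:e first → 32 extensions
  placing 8:b first → 4 extensions
total linear extensions = 36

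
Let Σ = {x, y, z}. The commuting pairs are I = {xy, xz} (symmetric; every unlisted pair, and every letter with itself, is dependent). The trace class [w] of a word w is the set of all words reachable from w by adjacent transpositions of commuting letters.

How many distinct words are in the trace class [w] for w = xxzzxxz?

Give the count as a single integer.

35

0(x) covers ∅
1(x) covers 0:x
2(z) covers ∅
3(z) covers 2:z
4(x) covers 1:x
5(x) covers 4:x
6(z) covers 3:z
floor of heap: 0:x, 2:z
completions by unplaced set U, small U first (add the entries for U minus each lowest piece of U):
  |U|=1: {5}:1  {6}:1
  |U|=2: {3,6}:1  {4,5}:1  {5,6}:2
  |U|=3: {1,4,5}:1  {2,3,6}:1  {3,5,6}:3  {4,5,6}:3
  |U|=4: {0,1,4,5}:1  {1,4,5,6}:4  {2,3,5,6}:4  {3,4,5,6}:6
  |U|=5: {0,1,4,5,6}:5  {1,3,4,5,6}:10  {2,3,4,5,6}:10
  start at 0(x): 20
  start at 2(z): 15
sum over floor = 35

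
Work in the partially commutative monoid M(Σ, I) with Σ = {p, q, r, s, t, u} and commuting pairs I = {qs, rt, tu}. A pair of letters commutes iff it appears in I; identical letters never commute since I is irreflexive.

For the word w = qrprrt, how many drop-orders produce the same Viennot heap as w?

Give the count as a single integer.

0(q) covers ∅
1(r) covers 0:q
2(p) covers 1:r
3(r) covers 2:p
4(r) covers 3:r
5(t) covers 2:p
floor of heap: 0:q
completions by unplaced set U, small U first (add the entries for U minus each lowest piece of U):
  |U|=1: {4}:1  {5}:1
  |U|=2: {3,4}:1  {4,5}:2
  |U|=3: {3,4,5}:3
  |U|=4: {2,3,4,5}:3
  start at 0(q): 3

3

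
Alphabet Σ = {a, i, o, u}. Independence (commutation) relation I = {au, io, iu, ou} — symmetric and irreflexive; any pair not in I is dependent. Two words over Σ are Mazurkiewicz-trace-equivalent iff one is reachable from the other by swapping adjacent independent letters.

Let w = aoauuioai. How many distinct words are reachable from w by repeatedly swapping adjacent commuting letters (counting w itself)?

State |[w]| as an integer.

72

drop 0:a onto floor
drop 1:o onto {0:a}
drop 2:a onto {1:o}
drop 3:u onto floor
drop 4:u onto {3:u}
drop 5:i onto {2:a}
drop 6:o onto {2:a}
drop 7:a onto {5:i, 6:o}
drop 8:i onto {7:a}
ground layer = {0:a, 3:u}
drop-orders for the pieces not yet dropped (sum over which currently-grounded one goes next):
  1 to go: {4} 1  {8} 1
  2 to go: {3,4} 1  {4,8} 2  {7,8} 1
  3 to go: {3,4,8} 3  {4,7,8} 3  {5,7,8} 1  {6,7,8} 1
  4 to go: {3,4,7,8} 6  {4,5,7,8} 4  {4,6,7,8} 4  {5,6,7,8} 2
  5 to go: {2,5,6,7,8} 2  {3,4,5,7,8} 10  {3,4,6,7,8} 10  {4,5,6,7,8} 10
  6 to go: {1,2,5,6,7,8} 2  {2,4,5,6,7,8} 12  {3,4,5,6,7,8} 30
  7 to go: {0,1,2,5,6,7,8} 2  {1,2,4,5,6,7,8} 14  {2,3,4,5,6,7,8} 42
  if 0:a drops first: 56 orders
  if 3:u drops first: 16 orders
heap linearizations: 72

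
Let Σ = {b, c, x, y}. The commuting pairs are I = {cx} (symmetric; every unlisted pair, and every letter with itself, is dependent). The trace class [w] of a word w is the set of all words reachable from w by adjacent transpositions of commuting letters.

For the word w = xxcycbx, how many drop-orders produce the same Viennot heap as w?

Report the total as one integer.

3

piece 0:x — minimal
piece 1:x rests on {0:x}
piece 2:c — minimal
piece 3:y rests on {1:x, 2:c}
piece 4:c rests on {3:y}
piece 5:b rests on {4:c}
piece 6:x rests on {5:b}
minimal pieces: {0:x, 2:c}
ways to finish when only these pieces remain (= sum over removing one remaining piece with nothing left below it):
  1 left: {6}→1
  2 left: {5,6}→1
  3 left: {4,5,6}→1
  4 left: {3,4,5,6}→1
  5 left: {1,3,4,5,6}→1  {2,3,4,5,6}→1
  placing 0:x first → 2 extensions
  placing 2:c first → 1 extensions
total linear extensions = 3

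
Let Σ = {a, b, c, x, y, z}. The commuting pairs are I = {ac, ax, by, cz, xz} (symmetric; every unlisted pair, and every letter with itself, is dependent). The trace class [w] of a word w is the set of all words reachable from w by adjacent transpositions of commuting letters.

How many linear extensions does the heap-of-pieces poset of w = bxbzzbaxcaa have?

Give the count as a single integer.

10

0(b) covers ∅
1(x) covers 0:b
2(b) covers 1:x
3(z) covers 2:b
4(z) covers 3:z
5(b) covers 4:z
6(a) covers 5:b
7(x) covers 5:b
8(c) covers 7:x
9(a) covers 6:a
10(a) covers 9:a
floor of heap: 0:b
completions by unplaced set U, small U first (add the entries for U minus each lowest piece of U):
  |U|=1: {8}:1  {10}:1
  |U|=2: {7,8}:1  {8,10}:2  {9,10}:1
  |U|=3: {6,9,10}:1  {7,8,10}:3  {8,9,10}:3
  |U|=4: {6,8,9,10}:4  {7,8,9,10}:6
  |U|=5: {6,7,8,9,10}:10
  |U|=6: {5,6,7,8,9,10}:10
  |U|=7: {4,5,6,7,8,9,10}:10
  |U|=8: {3,4,5,6,7,8,9,10}:10
  |U|=9: {2,3,4,5,6,7,8,9,10}:10
  start at 0(b): 10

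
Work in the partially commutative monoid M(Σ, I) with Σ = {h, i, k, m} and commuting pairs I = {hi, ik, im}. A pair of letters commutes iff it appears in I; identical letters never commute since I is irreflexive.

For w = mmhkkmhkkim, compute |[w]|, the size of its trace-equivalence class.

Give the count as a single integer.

0(m) covers ∅
1(m) covers 0:m
2(h) covers 1:m
3(k) covers 2:h
4(k) covers 3:k
5(m) covers 4:k
6(h) covers 5:m
7(k) covers 6:h
8(k) covers 7:k
9(i) covers ∅
10(m) covers 8:k
floor of heap: 0:m, 9:i
completions by unplaced set U, small U first (add the entries for U minus each lowest piece of U):
  |U|=1: {9}:1  {10}:1
  |U|=2: {8,10}:1  {9,10}:2
  |U|=3: {7,8,10}:1  {8,9,10}:3
  |U|=4: {6,7,8,10}:1  {7,8,9,10}:4
  |U|=5: {5,6,7,8,10}:1  {6,7,8,9,10}:5
  |U|=6: {4,5,6,7,8,10}:1  {5,6,7,8,9,10}:6
  |U|=7: {3,4,5,6,7,8,10}:1  {4,5,6,7,8,9,10}:7
  |U|=8: {2,3,4,5,6,7,8,10}:1  {3,4,5,6,7,8,9,10}:8
  |U|=9: {1,2,3,4,5,6,7,8,10}:1  {2,3,4,5,6,7,8,9,10}:9
  start at 0(m): 10
  start at 9(i): 1
sum over floor = 11

11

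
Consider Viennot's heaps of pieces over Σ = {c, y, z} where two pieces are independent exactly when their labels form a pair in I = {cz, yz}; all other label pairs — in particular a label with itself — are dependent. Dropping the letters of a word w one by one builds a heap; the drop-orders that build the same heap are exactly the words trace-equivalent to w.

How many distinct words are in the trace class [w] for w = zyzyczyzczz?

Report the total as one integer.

462

0(z) covers ∅
1(y) covers ∅
2(z) covers 0:z
3(y) covers 1:y
4(c) covers 3:y
5(z) covers 2:z
6(y) covers 4:c
7(z) covers 5:z
8(c) covers 6:y
9(z) covers 7:z
10(z) covers 9:z
floor of heap: 0:z, 1:y
completions by unplaced set U, small U first (add the entries for U minus each lowest piece of U):
  |U|=1: {8}:1  {10}:1
  |U|=2: {6,8}:1  {8,10}:2  {9,10}:1
  |U|=3: {4,6,8}:1  {6,8,10}:3  {7,9,10}:1  {8,9,10}:3
  |U|=4: {3,4,6,8}:1  {4,6,8,10}:4  {5,7,9,10}:1  {6,8,9,10}:6  {7,8,9,10}:4
  |U|=5: {1,3,4,6,8}:1  {2,5,7,9,10}:1  {3,4,6,8,10}:5  {4,6,8,9,10}:10  {5,7,8,9,10}:5  {6,7,8,9,10}:10
  |U|=6: {0,2,5,7,9,10}:1  {1,3,4,6,8,10}:6  {2,5,7,8,9,10}:6  {3,4,6,8,9,10}:15  {4,6,7,8,9,10}:20  {5,6,7,8,9,10}:15
  |U|=7: {0,2,5,7,8,9,10}:7  {1,3,4,6,8,9,10}:21  {2,5,6,7,8,9,10}:21  {3,4,6,7,8,9,10}:35  {4,5,6,7,8,9,10}:35
  |U|=8: {0,2,5,6,7,8,9,10}:28  {1,3,4,6,7,8,9,10}:56  {2,4,5,6,7,8,9,10}:56  {3,4,5,6,7,8,9,10}:70
  |U|=9: {0,2,4,5,6,7,8,9,10}:84  {1,3,4,5,6,7,8,9,10}:126  {2,3,4,5,6,7,8,9,10}:126
  start at 0(z): 252
  start at 1(y): 210
sum over floor = 462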